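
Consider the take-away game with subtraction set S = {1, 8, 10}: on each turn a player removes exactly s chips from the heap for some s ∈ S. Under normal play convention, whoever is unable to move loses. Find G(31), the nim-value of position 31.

n :  0  1  2  3  4  5  6  7  8  9 10 11 12 13 14 15 16 17 18 19 20 21 22 23 24 25 26 27 28 29 30 31
G :  0  1  0  1  0  1  0  1  2  0  1  0  1  0  1  0  1  2  0  1  0  1  0  1  0  1  2  0  1  0  1  0

0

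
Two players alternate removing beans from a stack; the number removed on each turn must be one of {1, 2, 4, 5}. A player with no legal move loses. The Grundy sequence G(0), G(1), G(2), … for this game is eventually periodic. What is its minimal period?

n :  0  1  2  3  4  5  6  7  8  9 10 11 12 13 14
G :  0  1  2  0  1  2  0  1  2  0  1  2  0  1  2
G(n+3) = G(n) holds for n = 0,…,4 (a full window of length max(S) = 5), so the sequence is purely periodic with period 3.

3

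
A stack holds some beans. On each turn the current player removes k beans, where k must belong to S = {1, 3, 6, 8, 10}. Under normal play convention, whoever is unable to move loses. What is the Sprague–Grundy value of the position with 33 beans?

G(0) = 0
G(1) = mex{0} = 1
G(2) = mex{1} = 0
G(3) = mex{0,0} = 1
G(4) = mex{1,1} = 0
G(5) = mex{0,0} = 1
G(6) = mex{1,1,0} = 2
G(7) = mex{2,0,1} = 3
G(8) = mex{3,1,0,0} = 2
G(9) = mex{2,2,1,1} = 0
G(10) = mex{0,3,0,0,0} = 1
G(11) = mex{1,2,1,1,1} = 0
G(12) = mex{0,0,2,0,0} = 1
G(13) = mex{1,1,3,1,1} = 0
G(14) = mex{0,0,2,2,0} = 1
G(15) = mex{1,1,0,3,1} = 2
G(16) = mex{2,0,1,2,2} = 3
G(17) = mex{3,1,0,0,3} = 2
G(18) = mex{2,2,1,1,2} = 0
G(19) = mex{0,3,0,0,0} = 1
G(20) = mex{1,2,1,1,1} = 0
G(21) = mex{0,0,2,0,0} = 1
G(22) = mex{1,1,3,1,1} = 0
G(23) = mex{0,0,2,2,0} = 1
G(24) = mex{1,1,0,3,1} = 2
G(25) = mex{2,0,1,2,2} = 3
G(26) = mex{3,1,0,0,3} = 2
G(27) = mex{2,2,1,1,2} = 0
G(28) = mex{0,3,0,0,0} = 1
G(29) = mex{1,2,1,1,1} = 0
G(30) = mex{0,0,2,0,0} = 1
G(31) = mex{1,1,3,1,1} = 0
G(32) = mex{0,0,2,2,0} = 1
G(33) = mex{1,1,0,3,1} = 2

2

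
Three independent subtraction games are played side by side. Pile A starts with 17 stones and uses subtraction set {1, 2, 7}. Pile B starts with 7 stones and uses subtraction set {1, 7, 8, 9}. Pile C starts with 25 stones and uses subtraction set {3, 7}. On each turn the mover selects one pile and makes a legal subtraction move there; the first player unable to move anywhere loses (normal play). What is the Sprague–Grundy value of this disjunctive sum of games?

Pile A, S = {1, 2, 7}:
n :  0  1  2  3  4  5  6  7  8  9 10 11 12 13 14 15 16 17
G :  0  1  2  0  1  2  0  1  2  0  1  2  0  1  2  0  1  2
G_A(17) = 2.
Pile B, S = {1, 7, 8, 9}:
G(0) = 0
G(1) = mex{0} = 1
G(2) = mex{1} = 0
G(3) = mex{0} = 1
G(4) = mex{1} = 0
G(5) = mex{0} = 1
G(6) = mex{1} = 0
G(7) = mex{0,0} = 1
G_B(7) = 1.
Pile C, S = {3, 7}:
n :  0  1  2  3  4  5  6  7  8  9 10 11 12 13 14 15 16 17 18 19 20 21 22 23 24 25
G :  0  0  0  1  1  1  0  2  2  1  0  0  0  1  1  1  0  2  2  1  0  0  0  1  1  1
G_C(25) = 1.
Combined Grundy value = 2 ⊕ 1 ⊕ 1 = 2.

2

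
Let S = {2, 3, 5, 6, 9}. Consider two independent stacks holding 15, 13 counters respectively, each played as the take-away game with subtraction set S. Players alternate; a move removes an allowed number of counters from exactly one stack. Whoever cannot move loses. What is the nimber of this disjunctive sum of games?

6

All stacks use S = {2, 3, 5, 6, 9}:
G(0) = 0
G(1) = mex{} = 0
G(2) = mex{0} = 1
G(3) = mex{0,0} = 1
G(4) = mex{1,0} = 2
G(5) = mex{1,1,0} = 2
G(6) = mex{2,1,0,0} = 3
G(7) = mex{2,2,1,0} = 3
G(8) = mex{3,2,1,1} = 0
G(9) = mex{3,3,2,1,0} = 4
G(10) = mex{0,3,2,2,0} = 1
G(11) = mex{4,0,3,2,1} = 5
G(12) = mex{1,4,3,3,1} = 0
G(13) = mex{5,1,0,3,2} = 4
G(14) = mex{0,5,4,0,2} = 1
G(15) = mex{4,0,1,4,3} = 2
Stack A: G(15) = 2.
Stack B: G(13) = 4.
Combined Grundy value = 2 ⊕ 4 = 6.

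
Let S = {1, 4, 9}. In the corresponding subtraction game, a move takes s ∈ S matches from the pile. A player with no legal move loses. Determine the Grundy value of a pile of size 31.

1

G(0) = 0
G(1) = mex{0} = 1
G(2) = mex{1} = 0
G(3) = mex{0} = 1
G(4) = mex{1,0} = 2
G(5) = mex{2,1} = 0
G(6) = mex{0,0} = 1
G(7) = mex{1,1} = 0
G(8) = mex{0,2} = 1
G(9) = mex{1,0,0} = 2
G(10) = mex{2,1,1} = 0
G(11) = mex{0,0,0} = 1
G(12) = mex{1,1,1} = 0
G(13) = mex{0,2,2} = 1
G(14) = mex{1,0,0} = 2
G(15) = mex{2,1,1} = 0
G(16) = mex{0,0,0} = 1
G(17) = mex{1,1,1} = 0
G(18) = mex{0,2,2} = 1
G(19) = mex{1,0,0} = 2
G(20) = mex{2,1,1} = 0
G(21) = mex{0,0,0} = 1
G(22) = mex{1,1,1} = 0
G(23) = mex{0,2,2} = 1
G(24) = mex{1,0,0} = 2
G(25) = mex{2,1,1} = 0
G(26) = mex{0,0,0} = 1
G(27) = mex{1,1,1} = 0
G(28) = mex{0,2,2} = 1
G(29) = mex{1,0,0} = 2
G(30) = mex{2,1,1} = 0
G(31) = mex{0,0,0} = 1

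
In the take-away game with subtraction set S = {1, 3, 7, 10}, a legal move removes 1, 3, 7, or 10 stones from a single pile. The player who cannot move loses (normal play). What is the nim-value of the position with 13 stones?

G(0) = 0
G(1) = mex{0} = 1
G(2) = mex{1} = 0
G(3) = mex{0,0} = 1
G(4) = mex{1,1} = 0
G(5) = mex{0,0} = 1
G(6) = mex{1,1} = 0
G(7) = mex{0,0,0} = 1
G(8) = mex{1,1,1} = 0
G(9) = mex{0,0,0} = 1
G(10) = mex{1,1,1,0} = 2
G(11) = mex{2,0,0,1} = 3
G(12) = mex{3,1,1,0} = 2
G(13) = mex{2,2,0,1} = 3

3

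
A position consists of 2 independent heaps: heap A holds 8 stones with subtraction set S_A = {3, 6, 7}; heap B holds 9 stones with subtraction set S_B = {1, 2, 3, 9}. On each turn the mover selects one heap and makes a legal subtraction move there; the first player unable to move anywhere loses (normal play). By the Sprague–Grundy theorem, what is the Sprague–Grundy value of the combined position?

Heap A, S = {3, 6, 7}:
n : 0 1 2 3 4 5 6 7 8
G : 0 0 0 1 1 1 2 2 2
G_A(8) = 2.
Heap B, S = {1, 2, 3, 9}:
G(0) = 0
G(1) = mex{0} = 1
G(2) = mex{1,0} = 2
G(3) = mex{2,1,0} = 3
G(4) = mex{3,2,1} = 0
G(5) = mex{0,3,2} = 1
G(6) = mex{1,0,3} = 2
G(7) = mex{2,1,0} = 3
G(8) = mex{3,2,1} = 0
G(9) = mex{0,3,2,0} = 1
G_B(9) = 1.
Combined Grundy value = 2 ⊕ 1 = 3.

3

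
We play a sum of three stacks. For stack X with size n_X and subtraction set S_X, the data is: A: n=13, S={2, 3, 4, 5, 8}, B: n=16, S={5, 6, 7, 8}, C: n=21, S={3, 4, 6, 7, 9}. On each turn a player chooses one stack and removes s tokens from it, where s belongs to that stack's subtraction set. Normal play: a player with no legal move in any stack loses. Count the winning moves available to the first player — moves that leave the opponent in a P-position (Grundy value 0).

Stack A, S = {2, 3, 4, 5, 8}:
n :  0  1  2  3  4  5  6  7  8  9 10 11 12 13
G :  0  0  1  1  2  2  3  0  4  1  5  2  3  0
G_A(13) = 0.
Stack B, S = {5, 6, 7, 8}:
n :  0  1  2  3  4  5  6  7  8  9 10 11 12 13 14 15 16
G :  0  0  0  0  0  1  1  1  1  1  2  2  2  0  0  0  0
G_B(16) = 0.
Stack C, S = {3, 4, 6, 7, 9}:
G(0) = 0
G(1) = mex{} = 0
G(2) = mex{} = 0
G(3) = mex{0} = 1
G(4) = mex{0,0} = 1
G(5) = mex{0,0} = 1
G(6) = mex{1,0,0} = 2
G(7) = mex{1,1,0,0} = 2
G(8) = mex{1,1,0,0} = 2
G(9) = mex{2,1,1,0,0} = 3
G(10) = mex{2,2,1,1,0} = 3
G(11) = mex{2,2,1,1,0} = 3
G(12) = mex{3,2,2,1,1} = 0
G(13) = mex{3,3,2,2,1} = 0
G(14) = mex{3,3,2,2,1} = 0
G(15) = mex{0,3,3,2,2} = 1
G(16) = mex{0,0,3,3,2} = 1
G(17) = mex{0,0,3,3,2} = 1
G(18) = mex{1,0,0,3,3} = 2
G(19) = mex{1,1,0,0,3} = 2
G(20) = mex{1,1,0,0,3} = 2
G(21) = mex{2,1,1,0,0} = 3
G_C(21) = 3.
Combined Grundy value = 0 ⊕ 0 ⊕ 3 = 3.
A winning move leaves total XOR = 0, i.e. changes one component's Grundy value g to g ⊕ X where X is the current total.
Stack A: need g' = 0⊕3 = 3. Options: 13−2→G=2, 13−3→G=5, 13−4→G=1, 13−5→G=4, 13−8→G=2. Hits: 0.
Stack B: need g' = 0⊕3 = 3. Options: 16−5→G=2, 16−6→G=2, 16−7→G=1, 16−8→G=1. Hits: 0.
Stack C: need g' = 3⊕3 = 0. Options: 21−3→G=2, 21−4→G=1, 21−6→G=1, 21−7→G=0, 21−9→G=0. Hits: 2.

2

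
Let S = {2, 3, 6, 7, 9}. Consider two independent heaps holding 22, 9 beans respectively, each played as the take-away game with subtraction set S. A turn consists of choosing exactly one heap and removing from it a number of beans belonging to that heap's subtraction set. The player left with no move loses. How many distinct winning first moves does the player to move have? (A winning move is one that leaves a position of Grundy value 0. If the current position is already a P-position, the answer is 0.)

0

All heaps use S = {2, 3, 6, 7, 9}:
n :  0  1  2  3  4  5  6  7  8  9 10 11 12 13 14 15 16 17 18 19 20 21 22
G :  0  0  1  1  2  0  3  1  2  2  3  3  4  0  5  1  4  0  0  1  1  2  2
Heap A: G(22) = 2.
Heap B: G(9) = 2.
Combined Grundy value = 2 ⊕ 2 = 0.
A winning move leaves total XOR = 0, i.e. changes one component's Grundy value g to g ⊕ X where X is the current total.
Heap A: target g' = 2⊕0 = 2, but every legal move changes the Grundy value (mex property), so 0 moves.
Heap B: target g' = 2⊕0 = 2, but every legal move changes the Grundy value (mex property), so 0 moves.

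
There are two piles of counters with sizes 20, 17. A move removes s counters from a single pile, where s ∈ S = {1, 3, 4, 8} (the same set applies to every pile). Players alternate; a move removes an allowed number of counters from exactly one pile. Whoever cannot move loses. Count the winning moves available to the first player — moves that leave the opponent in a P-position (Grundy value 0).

2

All piles use S = {1, 3, 4, 8}:
n :  0  1  2  3  4  5  6  7  8  9 10 11 12 13 14 15 16 17 18 19 20
G :  0  1  0  1  2  3  2  0  1  0  1  2  3  2  0  1  0  1  2  3  2
Pile A: G(20) = 2.
Pile B: G(17) = 1.
Combined Grundy value = 2 ⊕ 1 = 3.
A winning move leaves total XOR = 0, i.e. changes one component's Grundy value g to g ⊕ X where X is the current total.
Pile A: need g' = 2⊕3 = 1. Options: 20−1→G=3, 20−3→G=1, 20−4→G=0, 20−8→G=3. Hits: 1.
Pile B: need g' = 1⊕3 = 2. Options: 17−1→G=0, 17−3→G=0, 17−4→G=2, 17−8→G=0. Hits: 1.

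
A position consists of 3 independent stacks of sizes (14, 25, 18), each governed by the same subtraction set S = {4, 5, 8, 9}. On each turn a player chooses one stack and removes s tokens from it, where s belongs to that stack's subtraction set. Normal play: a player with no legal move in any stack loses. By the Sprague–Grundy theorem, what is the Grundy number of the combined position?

All stacks use S = {4, 5, 8, 9}:
G(0) = 0
G(1) = mex{} = 0
G(2) = mex{} = 0
G(3) = mex{} = 0
G(4) = mex{0} = 1
G(5) = mex{0,0} = 1
G(6) = mex{0,0} = 1
G(7) = mex{0,0} = 1
G(8) = mex{1,0,0} = 2
G(9) = mex{1,1,0,0} = 2
G(10) = mex{1,1,0,0} = 2
G(11) = mex{1,1,0,0} = 2
G(12) = mex{2,1,1,0} = 3
G(13) = mex{2,2,1,1} = 0
G(14) = mex{2,2,1,1} = 0
G(15) = mex{2,2,1,1} = 0
G(16) = mex{3,2,2,1} = 0
G(17) = mex{0,3,2,2} = 1
G(18) = mex{0,0,2,2} = 1
G(19) = mex{0,0,2,2} = 1
G(20) = mex{0,0,3,2} = 1
G(21) = mex{1,0,0,3} = 2
G(22) = mex{1,1,0,0} = 2
G(23) = mex{1,1,0,0} = 2
G(24) = mex{1,1,0,0} = 2
G(25) = mex{2,1,1,0} = 3
Stack A: G(14) = 0.
Stack B: G(25) = 3.
Stack C: G(18) = 1.
Combined Grundy value = 0 ⊕ 3 ⊕ 1 = 2.

2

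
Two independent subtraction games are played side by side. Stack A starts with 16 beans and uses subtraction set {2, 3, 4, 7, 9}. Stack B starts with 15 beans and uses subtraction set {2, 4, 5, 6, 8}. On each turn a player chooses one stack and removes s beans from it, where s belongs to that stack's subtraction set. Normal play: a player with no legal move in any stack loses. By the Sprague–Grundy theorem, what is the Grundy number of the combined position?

0

Stack A, S = {2, 3, 4, 7, 9}:
n :  0  1  2  3  4  5  6  7  8  9 10 11 12 13 14 15 16
G :  0  0  1  1  2  2  0  3  1  4  2  0  0  1  1  2  2
G_A(16) = 2.
Stack B, S = {2, 4, 5, 6, 8}:
n :  0  1  2  3  4  5  6  7  8  9 10 11 12 13 14 15
G :  0  0  1  1  2  2  3  3  4  4  0  0  1  1  2  2
G_B(15) = 2.
Combined Grundy value = 2 ⊕ 2 = 0.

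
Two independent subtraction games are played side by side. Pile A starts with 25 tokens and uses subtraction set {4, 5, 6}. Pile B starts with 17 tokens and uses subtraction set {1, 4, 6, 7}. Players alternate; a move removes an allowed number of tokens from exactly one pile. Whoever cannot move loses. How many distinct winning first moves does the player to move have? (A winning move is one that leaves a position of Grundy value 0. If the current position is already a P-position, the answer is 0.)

Pile A, S = {4, 5, 6}:
n :  0  1  2  3  4  5  6  7  8  9 10 11 12 13 14 15 16 17 18 19 20 21 22 23 24 25
G :  0  0  0  0  1  1  1  1  2  2  0  0  0  0  1  1  1  1  2  2  0  0  0  0  1  1
G_A(25) = 1.
Pile B, S = {1, 4, 6, 7}:
n :  0  1  2  3  4  5  6  7  8  9 10 11 12 13 14 15 16 17
G :  0  1  0  1  2  0  1  2  3  2  0  1  2  0  1  0  1  2
G_B(17) = 2.
Combined Grundy value = 1 ⊕ 2 = 3.
A winning move leaves total XOR = 0, i.e. changes one component's Grundy value g to g ⊕ X where X is the current total.
Pile A: need g' = 1⊕3 = 2. Options: 25−4→G=0, 25−5→G=0, 25−6→G=2. Hits: 1.
Pile B: need g' = 2⊕3 = 1. Options: 17−1→G=1, 17−4→G=0, 17−6→G=1, 17−7→G=0. Hits: 2.

3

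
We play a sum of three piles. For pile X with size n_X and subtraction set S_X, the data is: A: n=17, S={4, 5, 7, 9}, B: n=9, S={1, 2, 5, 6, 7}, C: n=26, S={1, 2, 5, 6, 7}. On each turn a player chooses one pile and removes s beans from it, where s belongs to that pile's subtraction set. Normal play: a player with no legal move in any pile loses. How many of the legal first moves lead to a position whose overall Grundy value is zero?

4

Pile A, S = {4, 5, 7, 9}:
G(0) = 0
G(1) = mex{} = 0
G(2) = mex{} = 0
G(3) = mex{} = 0
G(4) = mex{0} = 1
G(5) = mex{0,0} = 1
G(6) = mex{0,0} = 1
G(7) = mex{0,0,0} = 1
G(8) = mex{1,0,0} = 2
G(9) = mex{1,1,0,0} = 2
G(10) = mex{1,1,0,0} = 2
G(11) = mex{1,1,1,0} = 2
G(12) = mex{2,1,1,0} = 3
G(13) = mex{2,2,1,1} = 0
G(14) = mex{2,2,1,1} = 0
G(15) = mex{2,2,2,1} = 0
G(16) = mex{3,2,2,1} = 0
G(17) = mex{0,3,2,2} = 1
G_A(17) = 1.
Pile B, S = {1, 2, 5, 6, 7}:
G(0) = 0
G(1) = mex{0} = 1
G(2) = mex{1,0} = 2
G(3) = mex{2,1} = 0
G(4) = mex{0,2} = 1
G(5) = mex{1,0,0} = 2
G(6) = mex{2,1,1,0} = 3
G(7) = mex{3,2,2,1,0} = 4
G(8) = mex{4,3,0,2,1} = 5
G(9) = mex{5,4,1,0,2} = 3
G_B(9) = 3.
Pile C, S = {1, 2, 5, 6, 7}:
n :  0  1  2  3  4  5  6  7  8  9 10 11 12 13 14 15 16 17 18 19 20 21 22 23 24 25 26
G :  0  1  2  0  1  2  3  4  5  3  4  0  1  2  0  1  2  3  4  5  3  4  0  1  2  0  1
G_C(26) = 1.
Combined Grundy value = 1 ⊕ 3 ⊕ 1 = 3.
A winning move leaves total XOR = 0, i.e. changes one component's Grundy value g to g ⊕ X where X is the current total.
Pile A: need g' = 1⊕3 = 2. Options: 17−4→G=0, 17−5→G=3, 17−7→G=2, 17−9→G=2. Hits: 2.
Pile B: need g' = 3⊕3 = 0. Options: 9−1→G=5, 9−2→G=4, 9−5→G=1, 9−6→G=0, 9−7→G=2. Hits: 1.
Pile C: need g' = 1⊕3 = 2. Options: 26−1→G=0, 26−2→G=2, 26−5→G=4, 26−6→G=3, 26−7→G=5. Hits: 1.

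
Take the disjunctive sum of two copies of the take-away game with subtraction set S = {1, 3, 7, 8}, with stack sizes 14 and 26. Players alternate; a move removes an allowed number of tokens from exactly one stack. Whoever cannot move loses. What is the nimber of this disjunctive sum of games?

1

All stacks use S = {1, 3, 7, 8}:
n :  0  1  2  3  4  5  6  7  8  9 10 11 12 13 14 15 16 17 18 19 20 21 22 23 24 25 26
G :  0  1  0  1  0  1  0  1  2  3  2  3  2  3  2  0  1  0  1  0  1  0  1  2  3  2  3
Stack A: G(14) = 2.
Stack B: G(26) = 3.
Combined Grundy value = 2 ⊕ 3 = 1.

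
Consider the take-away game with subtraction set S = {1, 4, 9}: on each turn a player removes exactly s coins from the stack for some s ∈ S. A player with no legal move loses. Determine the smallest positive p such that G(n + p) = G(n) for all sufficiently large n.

5

G(0) = 0
G(1) = mex{0} = 1
G(2) = mex{1} = 0
G(3) = mex{0} = 1
G(4) = mex{1,0} = 2
G(5) = mex{2,1} = 0
G(6) = mex{0,0} = 1
G(7) = mex{1,1} = 0
G(8) = mex{0,2} = 1
G(9) = mex{1,0,0} = 2
G(10) = mex{2,1,1} = 0
G(11) = mex{0,0,0} = 1
G(12) = mex{1,1,1} = 0
G(13) = mex{0,2,2} = 1
G(14) = mex{1,0,0} = 2
G(15) = mex{2,1,1} = 0
G(n+5) = G(n) holds for n = 0,…,8 (a full window of length max(S) = 9), so the sequence is purely periodic with period 5.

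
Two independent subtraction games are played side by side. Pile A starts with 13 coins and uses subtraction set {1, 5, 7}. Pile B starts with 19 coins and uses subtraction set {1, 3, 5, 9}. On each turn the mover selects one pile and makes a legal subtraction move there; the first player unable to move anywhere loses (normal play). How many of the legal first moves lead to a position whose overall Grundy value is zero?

Pile A, S = {1, 5, 7}:
n :  0  1  2  3  4  5  6  7  8  9 10 11 12 13
G :  0  1  0  1  0  1  0  1  0  1  0  1  0  1
G_A(13) = 1.
Pile B, S = {1, 3, 5, 9}:
G(0) = 0
G(1) = mex{0} = 1
G(2) = mex{1} = 0
G(3) = mex{0,0} = 1
G(4) = mex{1,1} = 0
G(5) = mex{0,0,0} = 1
G(6) = mex{1,1,1} = 0
G(7) = mex{0,0,0} = 1
G(8) = mex{1,1,1} = 0
G(9) = mex{0,0,0,0} = 1
G(10) = mex{1,1,1,1} = 0
G(11) = mex{0,0,0,0} = 1
G(12) = mex{1,1,1,1} = 0
G(13) = mex{0,0,0,0} = 1
G(14) = mex{1,1,1,1} = 0
G(15) = mex{0,0,0,0} = 1
G(16) = mex{1,1,1,1} = 0
G(17) = mex{0,0,0,0} = 1
G(18) = mex{1,1,1,1} = 0
G(19) = mex{0,0,0,0} = 1
G_B(19) = 1.
Combined Grundy value = 1 ⊕ 1 = 0.
A winning move leaves total XOR = 0, i.e. changes one component's Grundy value g to g ⊕ X where X is the current total.
Pile A: target g' = 1⊕0 = 1, but every legal move changes the Grundy value (mex property), so 0 moves.
Pile B: target g' = 1⊕0 = 1, but every legal move changes the Grundy value (mex property), so 0 moves.

0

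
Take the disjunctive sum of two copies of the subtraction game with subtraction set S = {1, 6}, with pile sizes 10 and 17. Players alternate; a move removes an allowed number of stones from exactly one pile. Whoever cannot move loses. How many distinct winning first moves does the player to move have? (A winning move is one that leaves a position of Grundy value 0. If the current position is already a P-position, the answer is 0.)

All piles use S = {1, 6}:
n :  0  1  2  3  4  5  6  7  8  9 10 11 12 13 14 15 16 17
G :  0  1  0  1  0  1  2  0  1  0  1  0  1  2  0  1  0  1
Pile A: G(10) = 1.
Pile B: G(17) = 1.
Combined Grundy value = 1 ⊕ 1 = 0.
A winning move leaves total XOR = 0, i.e. changes one component's Grundy value g to g ⊕ X where X is the current total.
Pile A: target g' = 1⊕0 = 1, but every legal move changes the Grundy value (mex property), so 0 moves.
Pile B: target g' = 1⊕0 = 1, but every legal move changes the Grundy value (mex property), so 0 moves.

0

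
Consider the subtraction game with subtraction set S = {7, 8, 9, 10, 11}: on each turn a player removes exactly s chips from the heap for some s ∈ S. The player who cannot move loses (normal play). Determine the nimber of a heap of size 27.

n :  0  1  2  3  4  5  6  7  8  9 10 11 12 13 14 15 16 17 18 19 20 21 22 23 24 25 26 27
G :  0  0  0  0  0  0  0  1  1  1  1  1  1  1  2  2  2  2  0  0  0  0  0  0  0  1  1  1

1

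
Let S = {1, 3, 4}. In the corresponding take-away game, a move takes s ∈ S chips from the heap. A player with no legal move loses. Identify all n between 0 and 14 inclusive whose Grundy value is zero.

0, 2, 7, 9, 14

n :  0  1  2  3  4  5  6  7  8  9 10 11 12 13 14
G :  0  1  0  1  2  3  2  0  1  0  1  2  3  2  0
P-positions are exactly the n with G(n) = 0.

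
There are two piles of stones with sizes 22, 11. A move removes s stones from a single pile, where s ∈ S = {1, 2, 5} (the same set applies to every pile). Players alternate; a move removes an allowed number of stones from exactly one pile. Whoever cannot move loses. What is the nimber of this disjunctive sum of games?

3

All piles use S = {1, 2, 5}:
n :  0  1  2  3  4  5  6  7  8  9 10 11 12 13 14 15 16 17 18 19 20 21 22
G :  0  1  2  0  1  2  0  1  2  0  1  2  0  1  2  0  1  2  0  1  2  0  1
Pile A: G(22) = 1.
Pile B: G(11) = 2.
Combined Grundy value = 1 ⊕ 2 = 3.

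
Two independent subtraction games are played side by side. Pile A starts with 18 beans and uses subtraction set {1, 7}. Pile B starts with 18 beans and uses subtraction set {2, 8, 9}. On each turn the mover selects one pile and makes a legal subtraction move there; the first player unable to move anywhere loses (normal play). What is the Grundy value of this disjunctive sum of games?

1

Pile A, S = {1, 7}:
G(0) = 0
G(1) = mex{0} = 1
G(2) = mex{1} = 0
G(3) = mex{0} = 1
G(4) = mex{1} = 0
G(5) = mex{0} = 1
G(6) = mex{1} = 0
G(7) = mex{0,0} = 1
G(8) = mex{1,1} = 0
G(9) = mex{0,0} = 1
G(10) = mex{1,1} = 0
G(11) = mex{0,0} = 1
G(12) = mex{1,1} = 0
G(13) = mex{0,0} = 1
G(14) = mex{1,1} = 0
G(15) = mex{0,0} = 1
G(16) = mex{1,1} = 0
G(17) = mex{0,0} = 1
G(18) = mex{1,1} = 0
G_A(18) = 0.
Pile B, S = {2, 8, 9}:
n :  0  1  2  3  4  5  6  7  8  9 10 11 12 13 14 15 16 17 18
G :  0  0  1  1  0  0  1  1  2  2  3  0  2  1  3  0  0  1  1
G_B(18) = 1.
Combined Grundy value = 0 ⊕ 1 = 1.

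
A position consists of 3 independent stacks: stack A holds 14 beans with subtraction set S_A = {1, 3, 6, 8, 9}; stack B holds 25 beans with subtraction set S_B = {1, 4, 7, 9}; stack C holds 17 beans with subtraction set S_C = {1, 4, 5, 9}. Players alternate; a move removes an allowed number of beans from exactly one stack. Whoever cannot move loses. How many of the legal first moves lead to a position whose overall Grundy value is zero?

0

Stack A, S = {1, 3, 6, 8, 9}:
G(0) = 0
G(1) = mex{0} = 1
G(2) = mex{1} = 0
G(3) = mex{0,0} = 1
G(4) = mex{1,1} = 0
G(5) = mex{0,0} = 1
G(6) = mex{1,1,0} = 2
G(7) = mex{2,0,1} = 3
G(8) = mex{3,1,0,0} = 2
G(9) = mex{2,2,1,1,0} = 3
G(10) = mex{3,3,0,0,1} = 2
G(11) = mex{2,2,1,1,0} = 3
G(12) = mex{3,3,2,0,1} = 4
G(13) = mex{4,2,3,1,0} = 5
G(14) = mex{5,3,2,2,1} = 0
G_A(14) = 0.
Stack B, S = {1, 4, 7, 9}:
G(0) = 0
G(1) = mex{0} = 1
G(2) = mex{1} = 0
G(3) = mex{0} = 1
G(4) = mex{1,0} = 2
G(5) = mex{2,1} = 0
G(6) = mex{0,0} = 1
G(7) = mex{1,1,0} = 2
G(8) = mex{2,2,1} = 0
G(9) = mex{0,0,0,0} = 1
G(10) = mex{1,1,1,1} = 0
G(11) = mex{0,2,2,0} = 1
G(12) = mex{1,0,0,1} = 2
G(13) = mex{2,1,1,2} = 0
G(14) = mex{0,0,2,0} = 1
G(15) = mex{1,1,0,1} = 2
G(16) = mex{2,2,1,2} = 0
G(17) = mex{0,0,0,0} = 1
G(18) = mex{1,1,1,1} = 0
G(19) = mex{0,2,2,0} = 1
G(20) = mex{1,0,0,1} = 2
G(21) = mex{2,1,1,2} = 0
G(22) = mex{0,0,2,0} = 1
G(23) = mex{1,1,0,1} = 2
G(24) = mex{2,2,1,2} = 0
G(25) = mex{0,0,0,0} = 1
G_B(25) = 1.
Stack C, S = {1, 4, 5, 9}:
n :  0  1  2  3  4  5  6  7  8  9 10 11 12 13 14 15 16 17
G :  0  1  0  1  2  3  2  3  0  1  0  1  2  3  2  3  0  1
G_C(17) = 1.
Combined Grundy value = 0 ⊕ 1 ⊕ 1 = 0.
A winning move leaves total XOR = 0, i.e. changes one component's Grundy value g to g ⊕ X where X is the current total.
Stack A: target g' = 0⊕0 = 0, but every legal move changes the Grundy value (mex property), so 0 moves.
Stack B: target g' = 1⊕0 = 1, but every legal move changes the Grundy value (mex property), so 0 moves.
Stack C: target g' = 1⊕0 = 1, but every legal move changes the Grundy value (mex property), so 0 moves.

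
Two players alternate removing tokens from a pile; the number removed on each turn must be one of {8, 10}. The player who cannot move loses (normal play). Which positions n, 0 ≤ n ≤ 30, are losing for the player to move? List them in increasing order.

0, 1, 2, 3, 4, 5, 6, 7, 18, 19, 20, 21, 22, 23, 24, 25

n :  0  1  2  3  4  5  6  7  8  9 10 11 12 13 14 15 16 17 18 19 20 21 22 23 24 25 26 27 28 29 30
G :  0  0  0  0  0  0  0  0  1  1  1  1  1  1  1  1  2  2  0  0  0  0  0  0  0  0  1  1  1  1  1
P-positions are exactly the n with G(n) = 0.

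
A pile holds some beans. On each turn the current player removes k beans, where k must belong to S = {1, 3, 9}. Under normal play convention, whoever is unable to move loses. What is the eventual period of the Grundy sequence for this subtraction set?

2

n :  0  1  2  3  4  5  6  7  8  9 10 11 12 13 14
G :  0  1  0  1  0  1  0  1  0  1  0  1  0  1  0
G(n+2) = G(n) holds for n = 0,…,8 (a full window of length max(S) = 9), so the sequence is purely periodic with period 2.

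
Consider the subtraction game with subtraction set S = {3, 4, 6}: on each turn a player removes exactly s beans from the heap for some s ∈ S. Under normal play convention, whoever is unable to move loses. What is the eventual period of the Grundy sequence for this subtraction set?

9

G(0) = 0
G(1) = mex{} = 0
G(2) = mex{} = 0
G(3) = mex{0} = 1
G(4) = mex{0,0} = 1
G(5) = mex{0,0} = 1
G(6) = mex{1,0,0} = 2
G(7) = mex{1,1,0} = 2
G(8) = mex{1,1,0} = 2
G(9) = mex{2,1,1} = 0
G(10) = mex{2,2,1} = 0
G(11) = mex{2,2,1} = 0
G(12) = mex{0,2,2} = 1
G(13) = mex{0,0,2} = 1
G(14) = mex{0,0,2} = 1
G(15) = mex{1,0,0} = 2
G(16) = mex{1,1,0} = 2
G(17) = mex{1,1,0} = 2
G(18) = mex{2,1,1} = 0
G(19) = mex{2,2,1} = 0
G(n+9) = G(n) holds for n = 0,…,5 (a full window of length max(S) = 6), so the sequence is purely periodic with period 9.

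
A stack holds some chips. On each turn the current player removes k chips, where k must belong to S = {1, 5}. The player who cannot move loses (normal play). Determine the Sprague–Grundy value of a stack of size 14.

n :  0  1  2  3  4  5  6  7  8  9 10 11 12 13 14
G :  0  1  0  1  0  1  0  1  0  1  0  1  0  1  0

0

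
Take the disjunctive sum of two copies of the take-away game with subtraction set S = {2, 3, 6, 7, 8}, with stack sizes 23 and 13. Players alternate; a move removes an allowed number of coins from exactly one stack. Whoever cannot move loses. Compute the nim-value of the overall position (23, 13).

0

All stacks use S = {2, 3, 6, 7, 8}:
n :  0  1  2  3  4  5  6  7  8  9 10 11 12 13 14 15 16 17 18 19 20 21 22 23
G :  0  0  1  1  2  0  3  1  2  2  0  3  1  2  0  0  1  1  2  0  3  1  2  2
Stack A: G(23) = 2.
Stack B: G(13) = 2.
Combined Grundy value = 2 ⊕ 2 = 0.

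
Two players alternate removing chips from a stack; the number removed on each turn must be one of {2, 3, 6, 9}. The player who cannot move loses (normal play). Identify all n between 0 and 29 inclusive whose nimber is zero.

G(0) = 0
G(1) = mex{} = 0
G(2) = mex{0} = 1
G(3) = mex{0,0} = 1
G(4) = mex{1,0} = 2
G(5) = mex{1,1} = 0
G(6) = mex{2,1,0} = 3
G(7) = mex{0,2,0} = 1
G(8) = mex{3,0,1} = 2
G(9) = mex{1,3,1,0} = 2
G(10) = mex{2,1,2,0} = 3
G(11) = mex{2,2,0,1} = 3
G(12) = mex{3,2,3,1} = 0
G(13) = mex{3,3,1,2} = 0
G(14) = mex{0,3,2,0} = 1
G(15) = mex{0,0,2,3} = 1
G(16) = mex{1,0,3,1} = 2
G(17) = mex{1,1,3,2} = 0
G(18) = mex{2,1,0,2} = 3
G(19) = mex{0,2,0,3} = 1
G(20) = mex{3,0,1,3} = 2
G(21) = mex{1,3,1,0} = 2
G(22) = mex{2,1,2,0} = 3
G(23) = mex{2,2,0,1} = 3
G(24) = mex{3,2,3,1} = 0
G(25) = mex{3,3,1,2} = 0
G(26) = mex{0,3,2,0} = 1
G(27) = mex{0,0,2,3} = 1
G(28) = mex{1,0,3,1} = 2
G(29) = mex{1,1,3,2} = 0
P-positions are exactly the n with G(n) = 0.

0, 1, 5, 12, 13, 17, 24, 25, 29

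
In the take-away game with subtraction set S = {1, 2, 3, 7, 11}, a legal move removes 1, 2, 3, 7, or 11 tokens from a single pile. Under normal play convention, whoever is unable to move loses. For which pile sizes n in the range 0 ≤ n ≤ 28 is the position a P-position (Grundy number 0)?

0, 4, 8, 12, 16, 20, 24, 28

G(0) = 0
G(1) = mex{0} = 1
G(2) = mex{1,0} = 2
G(3) = mex{2,1,0} = 3
G(4) = mex{3,2,1} = 0
G(5) = mex{0,3,2} = 1
G(6) = mex{1,0,3} = 2
G(7) = mex{2,1,0,0} = 3
G(8) = mex{3,2,1,1} = 0
G(9) = mex{0,3,2,2} = 1
G(10) = mex{1,0,3,3} = 2
G(11) = mex{2,1,0,0,0} = 3
G(12) = mex{3,2,1,1,1} = 0
G(13) = mex{0,3,2,2,2} = 1
G(14) = mex{1,0,3,3,3} = 2
G(15) = mex{2,1,0,0,0} = 3
G(16) = mex{3,2,1,1,1} = 0
G(17) = mex{0,3,2,2,2} = 1
G(18) = mex{1,0,3,3,3} = 2
G(19) = mex{2,1,0,0,0} = 3
G(20) = mex{3,2,1,1,1} = 0
G(21) = mex{0,3,2,2,2} = 1
G(22) = mex{1,0,3,3,3} = 2
G(23) = mex{2,1,0,0,0} = 3
G(24) = mex{3,2,1,1,1} = 0
G(25) = mex{0,3,2,2,2} = 1
G(26) = mex{1,0,3,3,3} = 2
G(27) = mex{2,1,0,0,0} = 3
G(28) = mex{3,2,1,1,1} = 0
P-positions are exactly the n with G(n) = 0.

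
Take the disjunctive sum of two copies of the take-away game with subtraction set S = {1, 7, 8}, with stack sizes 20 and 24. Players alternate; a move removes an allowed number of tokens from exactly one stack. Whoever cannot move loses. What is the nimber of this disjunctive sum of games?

2

All stacks use S = {1, 7, 8}:
G(0) = 0
G(1) = mex{0} = 1
G(2) = mex{1} = 0
G(3) = mex{0} = 1
G(4) = mex{1} = 0
G(5) = mex{0} = 1
G(6) = mex{1} = 0
G(7) = mex{0,0} = 1
G(8) = mex{1,1,0} = 2
G(9) = mex{2,0,1} = 3
G(10) = mex{3,1,0} = 2
G(11) = mex{2,0,1} = 3
G(12) = mex{3,1,0} = 2
G(13) = mex{2,0,1} = 3
G(14) = mex{3,1,0} = 2
G(15) = mex{2,2,1} = 0
G(16) = mex{0,3,2} = 1
G(17) = mex{1,2,3} = 0
G(18) = mex{0,3,2} = 1
G(19) = mex{1,2,3} = 0
G(20) = mex{0,3,2} = 1
G(21) = mex{1,2,3} = 0
G(22) = mex{0,0,2} = 1
G(23) = mex{1,1,0} = 2
G(24) = mex{2,0,1} = 3
Stack A: G(20) = 1.
Stack B: G(24) = 3.
Combined Grundy value = 1 ⊕ 3 = 2.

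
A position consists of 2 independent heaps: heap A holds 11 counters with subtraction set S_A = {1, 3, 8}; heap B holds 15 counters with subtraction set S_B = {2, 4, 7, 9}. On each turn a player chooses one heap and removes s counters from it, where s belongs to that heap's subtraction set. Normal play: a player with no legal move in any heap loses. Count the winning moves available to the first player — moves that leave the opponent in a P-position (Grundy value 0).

4

Heap A, S = {1, 3, 8}:
G(0) = 0
G(1) = mex{0} = 1
G(2) = mex{1} = 0
G(3) = mex{0,0} = 1
G(4) = mex{1,1} = 0
G(5) = mex{0,0} = 1
G(6) = mex{1,1} = 0
G(7) = mex{0,0} = 1
G(8) = mex{1,1,0} = 2
G(9) = mex{2,0,1} = 3
G(10) = mex{3,1,0} = 2
G(11) = mex{2,2,1} = 0
G_A(11) = 0.
Heap B, S = {2, 4, 7, 9}:
G(0) = 0
G(1) = mex{} = 0
G(2) = mex{0} = 1
G(3) = mex{0} = 1
G(4) = mex{1,0} = 2
G(5) = mex{1,0} = 2
G(6) = mex{2,1} = 0
G(7) = mex{2,1,0} = 3
G(8) = mex{0,2,0} = 1
G(9) = mex{3,2,1,0} = 4
G(10) = mex{1,0,1,0} = 2
G(11) = mex{4,3,2,1} = 0
G(12) = mex{2,1,2,1} = 0
G(13) = mex{0,4,0,2} = 1
G(14) = mex{0,2,3,2} = 1
G(15) = mex{1,0,1,0} = 2
G_B(15) = 2.
Combined Grundy value = 0 ⊕ 2 = 2.
A winning move leaves total XOR = 0, i.e. changes one component's Grundy value g to g ⊕ X where X is the current total.
Heap A: need g' = 0⊕2 = 2. Options: 11−1→G=2, 11−3→G=2, 11−8→G=1. Hits: 2.
Heap B: need g' = 2⊕2 = 0. Options: 15−2→G=1, 15−4→G=0, 15−7→G=1, 15−9→G=0. Hits: 2.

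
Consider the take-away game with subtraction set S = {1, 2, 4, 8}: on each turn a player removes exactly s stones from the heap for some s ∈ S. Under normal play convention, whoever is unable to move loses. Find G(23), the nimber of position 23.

n :  0  1  2  3  4  5  6  7  8  9 10 11 12 13 14 15 16 17 18 19 20 21 22 23
G :  0  1  2  0  1  2  0  1  2  0  1  2  0  1  2  0  1  2  0  1  2  0  1  2

2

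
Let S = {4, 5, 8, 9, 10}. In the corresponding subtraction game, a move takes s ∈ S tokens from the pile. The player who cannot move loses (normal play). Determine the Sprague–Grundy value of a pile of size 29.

0

n :  0  1  2  3  4  5  6  7  8  9 10 11 12 13 14 15 16 17 18 19 20 21 22 23 24 25 26 27 28 29
G :  0  0  0  0  1  1  1  1  2  2  2  2  3  3  0  0  0  0  1  1  1  1  2  2  2  2  3  3  0  0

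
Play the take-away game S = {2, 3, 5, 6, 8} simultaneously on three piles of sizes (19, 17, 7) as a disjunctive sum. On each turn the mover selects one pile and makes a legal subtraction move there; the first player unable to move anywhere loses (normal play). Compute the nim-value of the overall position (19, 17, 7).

4

All piles use S = {2, 3, 5, 6, 8}:
G(0) = 0
G(1) = mex{} = 0
G(2) = mex{0} = 1
G(3) = mex{0,0} = 1
G(4) = mex{1,0} = 2
G(5) = mex{1,1,0} = 2
G(6) = mex{2,1,0,0} = 3
G(7) = mex{2,2,1,0} = 3
G(8) = mex{3,2,1,1,0} = 4
G(9) = mex{3,3,2,1,0} = 4
G(10) = mex{4,3,2,2,1} = 0
G(11) = mex{4,4,3,2,1} = 0
G(12) = mex{0,4,3,3,2} = 1
G(13) = mex{0,0,4,3,2} = 1
G(14) = mex{1,0,4,4,3} = 2
G(15) = mex{1,1,0,4,3} = 2
G(16) = mex{2,1,0,0,4} = 3
G(17) = mex{2,2,1,0,4} = 3
G(18) = mex{3,2,1,1,0} = 4
G(19) = mex{3,3,2,1,0} = 4
Pile A: G(19) = 4.
Pile B: G(17) = 3.
Pile C: G(7) = 3.
Combined Grundy value = 4 ⊕ 3 ⊕ 3 = 4.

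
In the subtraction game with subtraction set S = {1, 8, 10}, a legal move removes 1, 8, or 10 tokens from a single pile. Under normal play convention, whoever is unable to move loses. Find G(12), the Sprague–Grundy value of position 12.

G(0) = 0
G(1) = mex{0} = 1
G(2) = mex{1} = 0
G(3) = mex{0} = 1
G(4) = mex{1} = 0
G(5) = mex{0} = 1
G(6) = mex{1} = 0
G(7) = mex{0} = 1
G(8) = mex{1,0} = 2
G(9) = mex{2,1} = 0
G(10) = mex{0,0,0} = 1
G(11) = mex{1,1,1} = 0
G(12) = mex{0,0,0} = 1

1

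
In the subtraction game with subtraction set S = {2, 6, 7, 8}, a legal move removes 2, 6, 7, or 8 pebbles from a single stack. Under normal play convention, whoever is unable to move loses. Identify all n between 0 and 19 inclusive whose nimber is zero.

n :  0  1  2  3  4  5  6  7  8  9 10 11 12 13 14 15 16 17 18 19
G :  0  0  1  1  0  0  1  1  2  2  3  3  2  2  0  0  1  1  0  0
P-positions are exactly the n with G(n) = 0.

0, 1, 4, 5, 14, 15, 18, 19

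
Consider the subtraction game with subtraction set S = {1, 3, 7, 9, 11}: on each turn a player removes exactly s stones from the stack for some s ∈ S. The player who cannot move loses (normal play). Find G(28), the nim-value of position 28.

G(0) = 0
G(1) = mex{0} = 1
G(2) = mex{1} = 0
G(3) = mex{0,0} = 1
G(4) = mex{1,1} = 0
G(5) = mex{0,0} = 1
G(6) = mex{1,1} = 0
G(7) = mex{0,0,0} = 1
G(8) = mex{1,1,1} = 0
G(9) = mex{0,0,0,0} = 1
G(10) = mex{1,1,1,1} = 0
G(11) = mex{0,0,0,0,0} = 1
G(12) = mex{1,1,1,1,1} = 0
G(13) = mex{0,0,0,0,0} = 1
G(14) = mex{1,1,1,1,1} = 0
G(15) = mex{0,0,0,0,0} = 1
G(16) = mex{1,1,1,1,1} = 0
G(17) = mex{0,0,0,0,0} = 1
G(18) = mex{1,1,1,1,1} = 0
G(19) = mex{0,0,0,0,0} = 1
G(20) = mex{1,1,1,1,1} = 0
G(21) = mex{0,0,0,0,0} = 1
G(22) = mex{1,1,1,1,1} = 0
G(23) = mex{0,0,0,0,0} = 1
G(24) = mex{1,1,1,1,1} = 0
G(25) = mex{0,0,0,0,0} = 1
G(26) = mex{1,1,1,1,1} = 0
G(27) = mex{0,0,0,0,0} = 1
G(28) = mex{1,1,1,1,1} = 0

0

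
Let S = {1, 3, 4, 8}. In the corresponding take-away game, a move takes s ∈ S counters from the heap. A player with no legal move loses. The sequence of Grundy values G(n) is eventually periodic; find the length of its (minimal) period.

7

n :  0  1  2  3  4  5  6  7  8  9 10 11 12 13 14 15 16
G :  0  1  0  1  2  3  2  0  1  0  1  2  3  2  0  1  0
G(n+7) = G(n) holds for n = 0,…,7 (a full window of length max(S) = 8), so the sequence is purely periodic with period 7.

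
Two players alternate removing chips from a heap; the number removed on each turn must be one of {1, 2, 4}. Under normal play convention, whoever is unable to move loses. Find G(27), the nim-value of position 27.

0

n :  0  1  2  3  4  5  6  7  8  9 10 11 12 13 14 15 16 17 18 19 20 21 22 23 24 25 26 27
G :  0  1  2  0  1  2  0  1  2  0  1  2  0  1  2  0  1  2  0  1  2  0  1  2  0  1  2  0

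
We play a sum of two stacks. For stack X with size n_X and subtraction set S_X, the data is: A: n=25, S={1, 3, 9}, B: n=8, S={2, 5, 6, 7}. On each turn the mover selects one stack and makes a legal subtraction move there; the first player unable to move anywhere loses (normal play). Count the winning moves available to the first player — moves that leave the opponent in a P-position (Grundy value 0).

Stack A, S = {1, 3, 9}:
n :  0  1  2  3  4  5  6  7  8  9 10 11 12 13 14 15 16 17 18 19 20 21 22 23 24 25
G :  0  1  0  1  0  1  0  1  0  1  0  1  0  1  0  1  0  1  0  1  0  1  0  1  0  1
G_A(25) = 1.
Stack B, S = {2, 5, 6, 7}:
G(0) = 0
G(1) = mex{} = 0
G(2) = mex{0} = 1
G(3) = mex{0} = 1
G(4) = mex{1} = 0
G(5) = mex{1,0} = 2
G(6) = mex{0,0,0} = 1
G(7) = mex{2,1,0,0} = 3
G(8) = mex{1,1,1,0} = 2
G_B(8) = 2.
Combined Grundy value = 1 ⊕ 2 = 3.
A winning move leaves total XOR = 0, i.e. changes one component's Grundy value g to g ⊕ X where X is the current total.
Stack A: need g' = 1⊕3 = 2. Options: 25−1→G=0, 25−3→G=0, 25−9→G=0. Hits: 0.
Stack B: need g' = 2⊕3 = 1. Options: 8−2→G=1, 8−5→G=1, 8−6→G=1, 8−7→G=0. Hits: 3.

3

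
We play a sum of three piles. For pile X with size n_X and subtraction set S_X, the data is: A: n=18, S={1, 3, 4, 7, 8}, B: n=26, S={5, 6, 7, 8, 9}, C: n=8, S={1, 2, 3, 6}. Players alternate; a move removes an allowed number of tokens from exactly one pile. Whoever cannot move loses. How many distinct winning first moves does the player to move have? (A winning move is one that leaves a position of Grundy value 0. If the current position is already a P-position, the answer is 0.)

Pile A, S = {1, 3, 4, 7, 8}:
n :  0  1  2  3  4  5  6  7  8  9 10 11 12 13 14 15 16 17 18
G :  0  1  0  1  2  3  2  3  4  5  4  0  1  0  1  2  3  2  3
G_A(18) = 3.
Pile B, S = {5, 6, 7, 8, 9}:
G(0) = 0
G(1) = mex{} = 0
G(2) = mex{} = 0
G(3) = mex{} = 0
G(4) = mex{} = 0
G(5) = mex{0} = 1
G(6) = mex{0,0} = 1
G(7) = mex{0,0,0} = 1
G(8) = mex{0,0,0,0} = 1
G(9) = mex{0,0,0,0,0} = 1
G(10) = mex{1,0,0,0,0} = 2
G(11) = mex{1,1,0,0,0} = 2
G(12) = mex{1,1,1,0,0} = 2
G(13) = mex{1,1,1,1,0} = 2
G(14) = mex{1,1,1,1,1} = 0
G(15) = mex{2,1,1,1,1} = 0
G(16) = mex{2,2,1,1,1} = 0
G(17) = mex{2,2,2,1,1} = 0
G(18) = mex{2,2,2,2,1} = 0
G(19) = mex{0,2,2,2,2} = 1
G(20) = mex{0,0,2,2,2} = 1
G(21) = mex{0,0,0,2,2} = 1
G(22) = mex{0,0,0,0,2} = 1
G(23) = mex{0,0,0,0,0} = 1
G(24) = mex{1,0,0,0,0} = 2
G(25) = mex{1,1,0,0,0} = 2
G(26) = mex{1,1,1,0,0} = 2
G_B(26) = 2.
Pile C, S = {1, 2, 3, 6}:
n : 0 1 2 3 4 5 6 7 8
G : 0 1 2 3 0 1 2 3 0
G_C(8) = 0.
Combined Grundy value = 3 ⊕ 2 ⊕ 0 = 1.
A winning move leaves total XOR = 0, i.e. changes one component's Grundy value g to g ⊕ X where X is the current total.
Pile A: need g' = 3⊕1 = 2. Options: 18−1→G=2, 18−3→G=2, 18−4→G=1, 18−7→G=0, 18−8→G=4. Hits: 2.
Pile B: need g' = 2⊕1 = 3. Options: 26−5→G=1, 26−6→G=1, 26−7→G=1, 26−8→G=0, 26−9→G=0. Hits: 0.
Pile C: need g' = 0⊕1 = 1. Options: 8−1→G=3, 8−2→G=2, 8−3→G=1, 8−6→G=2. Hits: 1.

3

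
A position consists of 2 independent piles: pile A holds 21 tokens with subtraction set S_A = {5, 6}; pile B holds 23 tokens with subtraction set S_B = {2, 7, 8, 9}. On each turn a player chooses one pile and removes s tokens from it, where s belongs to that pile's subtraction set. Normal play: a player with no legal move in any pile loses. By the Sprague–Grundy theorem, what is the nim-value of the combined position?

Pile A, S = {5, 6}:
G(0) = 0
G(1) = mex{} = 0
G(2) = mex{} = 0
G(3) = mex{} = 0
G(4) = mex{} = 0
G(5) = mex{0} = 1
G(6) = mex{0,0} = 1
G(7) = mex{0,0} = 1
G(8) = mex{0,0} = 1
G(9) = mex{0,0} = 1
G(10) = mex{1,0} = 2
G(11) = mex{1,1} = 0
G(12) = mex{1,1} = 0
G(13) = mex{1,1} = 0
G(14) = mex{1,1} = 0
G(15) = mex{2,1} = 0
G(16) = mex{0,2} = 1
G(17) = mex{0,0} = 1
G(18) = mex{0,0} = 1
G(19) = mex{0,0} = 1
G(20) = mex{0,0} = 1
G(21) = mex{1,0} = 2
G_A(21) = 2.
Pile B, S = {2, 7, 8, 9}:
n :  0  1  2  3  4  5  6  7  8  9 10 11 12 13 14 15 16 17 18 19 20 21 22 23
G :  0  0  1  1  0  0  1  1  2  2  3  3  2  2  3  0  0  1  1  0  0  1  1  2
G_B(23) = 2.
Combined Grundy value = 2 ⊕ 2 = 0.

0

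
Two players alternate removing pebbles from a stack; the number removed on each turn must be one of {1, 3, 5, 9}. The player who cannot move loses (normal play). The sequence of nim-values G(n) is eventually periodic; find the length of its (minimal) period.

2

G(0) = 0
G(1) = mex{0} = 1
G(2) = mex{1} = 0
G(3) = mex{0,0} = 1
G(4) = mex{1,1} = 0
G(5) = mex{0,0,0} = 1
G(6) = mex{1,1,1} = 0
G(7) = mex{0,0,0} = 1
G(8) = mex{1,1,1} = 0
G(9) = mex{0,0,0,0} = 1
G(10) = mex{1,1,1,1} = 0
G(11) = mex{0,0,0,0} = 1
G(12) = mex{1,1,1,1} = 0
G(13) = mex{0,0,0,0} = 1
G(14) = mex{1,1,1,1} = 0
G(n+2) = G(n) holds for n = 0,…,8 (a full window of length max(S) = 9), so the sequence is purely periodic with period 2.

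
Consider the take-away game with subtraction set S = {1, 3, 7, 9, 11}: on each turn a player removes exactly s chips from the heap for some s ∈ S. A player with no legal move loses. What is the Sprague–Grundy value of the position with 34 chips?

n :  0  1  2  3  4  5  6  7  8  9 10 11 12 13 14 15 16 17 18 19 20 21 22 23 24 25 26 27 28 29 30 31 32 33 34
G :  0  1  0  1  0  1  0  1  0  1  0  1  0  1  0  1  0  1  0  1  0  1  0  1  0  1  0  1  0  1  0  1  0  1  0

0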